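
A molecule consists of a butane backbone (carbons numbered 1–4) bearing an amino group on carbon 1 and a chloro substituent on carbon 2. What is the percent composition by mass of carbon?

44.66%

Atom tally by fragment:
  H2NCH2 → C:1 H:4 N:1
  CH(Cl) → C:1 H:1 Cl:1
  CH2 → C:1 H:2
  CH3 → C:1 H:3
Element totals:
  C: 4
  H: 10
  Cl: 1
  N: 1
Molecular formula: C4H10ClN.
Molar mass = 107.581 g/mol.
Mass from C: 4 × 12.011 = 48.044 g/mol.
%C = 48.044 / 107.581 × 100 = 44.66%.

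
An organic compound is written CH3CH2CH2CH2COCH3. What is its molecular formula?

Atom tally by fragment:
  CH3 → C:1 H:3
  CH2 → C:1 H:2
  CH2 → C:1 H:2
  CH2COCH3 → C:3 H:5 O:1
Element totals:
  C: 6
  H: 12
  O: 1

C6H12O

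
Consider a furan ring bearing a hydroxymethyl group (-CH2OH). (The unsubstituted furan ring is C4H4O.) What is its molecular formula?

C5H6O2

Atom tally by fragment:
  furan ring core → C:4 H:4 O:1
  (− 1 ring H displaced by substituents)
  + CH2OH → C:1 H:3 O:1
Element totals:
  C: 5
  H: 6
  O: 2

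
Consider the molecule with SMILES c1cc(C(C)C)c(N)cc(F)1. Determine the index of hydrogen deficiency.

Atom tally by fragment:
  benzene ring core → C:6 H:6
  (− 3 ring H displaced by substituents)
  + CH(CH3)2 → C:3 H:7
  + NH2 → N:1 H:2
  + F → F:1
Element totals:
  C: 9
  H: 12
  F: 1
  N: 1
Molecular formula: C9H12FN.
DoU = (2C + 2 + N − H − X) / 2 = (2·9 + 2 + 1 − 12 − 1) / 2 = 4.

4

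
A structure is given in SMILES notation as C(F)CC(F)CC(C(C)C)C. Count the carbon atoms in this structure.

Atom tally by fragment:
  FCH2 → C:1 H:2 F:1
  CH2 → C:1 H:2
  CH(F) → C:1 H:1 F:1
  CH2 → C:1 H:2
  CH(CH(CH3)2) → C:4 H:8
  CH3 → C:1 H:3
Element totals:
  C: 9
  H: 18
  F: 2

9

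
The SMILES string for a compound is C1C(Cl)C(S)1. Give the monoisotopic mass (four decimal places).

Atom tally by fragment:
  cyclopropane ring core → C:3 H:6
  (− 2 ring H displaced by substituents)
  + Cl → Cl:1
  + SH → S:1 H:1
Element totals:
  C: 3
  H: 5
  Cl: 1
  S: 1
Molecular formula: C3H5ClS.
  M = 3(12.0) + 5(1.007825) + 34.968853 + 31.972071
    = 36.000000 + 5.039125 + 34.968853 + 31.972071 = 107.980049

107.9800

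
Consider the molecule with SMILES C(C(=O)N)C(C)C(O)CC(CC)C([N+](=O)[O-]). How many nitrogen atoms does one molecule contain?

2

Atom tally by fragment:
  H2NOCCH2 → C:2 H:4 O:1 N:1
  CH(CH3) → C:2 H:4
  CH(OH) → C:1 H:2 O:1
  CH2 → C:1 H:2
  CH(C2H5) → C:3 H:6
  CH2NO2 → C:1 H:2 N:1 O:2
Element totals:
  C: 10
  H: 20
  N: 2
  O: 4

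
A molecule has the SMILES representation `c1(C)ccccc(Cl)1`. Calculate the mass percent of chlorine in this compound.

28.01%

Atom tally by fragment:
  benzene ring core → C:6 H:6
  (− 2 ring H displaced by substituents)
  + CH3 → C:1 H:3
  + Cl → Cl:1
Element totals:
  C: 7
  H: 7
  Cl: 1
Molecular formula: C7H7Cl.
Molar mass = 126.583 g/mol.
Mass from Cl: 1 × 35.45 = 35.450 g/mol.
%Cl = 35.450 / 126.583 × 100 = 28.01%.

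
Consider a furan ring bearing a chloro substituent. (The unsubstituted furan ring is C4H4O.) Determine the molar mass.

Atom tally by fragment:
  furan ring core → C:4 H:4 O:1
  (− 1 ring H displaced by substituents)
  + Cl → Cl:1
Element totals:
  C: 4
  H: 3
  Cl: 1
  O: 1
Molecular formula: C4H3ClO.
  M = 4(12.011) + 3(1.008) + 35.45 + 15.999
    = 48.044 + 3.024 + 35.450 + 15.999 = 102.517

102.52 g/mol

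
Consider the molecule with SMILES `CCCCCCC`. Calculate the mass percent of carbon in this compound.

Atom tally by fragment:
  CH3 → C:1 H:3
  CH2 → C:1 H:2
  CH2 → C:1 H:2
  CH2 → C:1 H:2
  CH2 → C:1 H:2
  CH2 → C:1 H:2
  CH3 → C:1 H:3
Element totals:
  C: 7
  H: 16
Molecular formula: C7H16.
Molar mass = 100.205 g/mol.
Mass from C: 7 × 12.011 = 84.077 g/mol.
%C = 84.077 / 100.205 × 100 = 83.90%.

83.90%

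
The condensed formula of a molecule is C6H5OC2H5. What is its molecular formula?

C8H10O

Atom tally by fragment:
  benzene ring core → C:6 H:6
  (− 1 ring H displaced by substituents)
  + OC2H5 → C:2 H:5 O:1
Element totals:
  C: 8
  H: 10
  O: 1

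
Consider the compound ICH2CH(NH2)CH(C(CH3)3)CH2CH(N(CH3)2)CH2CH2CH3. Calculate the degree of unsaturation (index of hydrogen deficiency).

0

Element totals:
  C: 14
  H: 31
  I: 1
  N: 2
Molecular formula: C14H31IN2.
DoU = (2C + 2 + N − H − X) / 2 = (2·14 + 2 + 2 − 31 − 1) / 2 = 0.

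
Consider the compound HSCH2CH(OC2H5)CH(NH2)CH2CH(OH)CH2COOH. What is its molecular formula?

Element totals:
  C: 9
  H: 19
  N: 1
  O: 4
  S: 1

C9H19NO4S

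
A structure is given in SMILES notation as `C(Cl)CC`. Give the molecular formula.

C3H7Cl

Atom tally by fragment:
  ClCH2 → C:1 H:2 Cl:1
  CH2 → C:1 H:2
  CH3 → C:1 H:3
Element totals:
  C: 3
  H: 7
  Cl: 1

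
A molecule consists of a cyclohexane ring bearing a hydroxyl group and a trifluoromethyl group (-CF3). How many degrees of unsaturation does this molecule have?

1

Atom tally by fragment:
  cyclohexane ring core → C:6 H:12
  (− 2 ring H displaced by substituents)
  + OH → O:1 H:1
  + CF3 → C:1 F:3
Element totals:
  C: 7
  H: 11
  F: 3
  O: 1
Molecular formula: C7H11F3O.
DoU = (2C + 2 + N − H − X) / 2 = (2·7 + 2 + 0 − 11 − 3) / 2 = 1.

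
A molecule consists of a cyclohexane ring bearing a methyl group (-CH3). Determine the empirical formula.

CH2

Atom tally by fragment:
  cyclohexane ring core → C:6 H:12
  (− 1 ring H displaced by substituents)
  + CH3 → C:1 H:3
Element totals:
  C: 7
  H: 14
Molecular formula: C7H14.
gcd of subscripts = 7; dividing each by 7:
  C: 7/7 = 1
  H: 14/7 = 2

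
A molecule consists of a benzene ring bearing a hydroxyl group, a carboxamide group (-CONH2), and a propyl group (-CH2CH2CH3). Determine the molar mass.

Atom tally by fragment:
  benzene ring core → C:6 H:6
  (− 3 ring H displaced by substituents)
  + OH → O:1 H:1
  + CONH2 → C:1 H:2 O:1 N:1
  + CH2CH2CH3 → C:3 H:7
Element totals:
  C: 10
  H: 13
  N: 1
  O: 2
Molecular formula: C10H13NO2.
  M = 10(12.011) + 13(1.008) + 14.007 + 2(15.999)
    = 120.110 + 13.104 + 14.007 + 31.998 = 179.219

179.22 g/mol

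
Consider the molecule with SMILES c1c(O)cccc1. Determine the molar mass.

Atom tally by fragment:
  benzene ring core → C:6 H:6
  (− 1 ring H displaced by substituents)
  + OH → O:1 H:1
Element totals:
  C: 6
  H: 6
  O: 1
Molecular formula: C6H6O.
  M = 6(12.011) + 6(1.008) + 15.999
    = 72.066 + 6.048 + 15.999 = 94.113

94.11 g/mol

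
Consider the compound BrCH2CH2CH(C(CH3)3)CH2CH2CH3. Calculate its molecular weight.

Atom tally by fragment:
  BrCH2 → C:1 H:2 Br:1
  CH2 → C:1 H:2
  CH(C(CH3)3) → C:5 H:10
  CH2 → C:1 H:2
  CH2 → C:1 H:2
  CH3 → C:1 H:3
Element totals:
  C: 10
  H: 21
  Br: 1
Molecular formula: C10H21Br.
  M = 10(12.011) + 21(1.008) + 79.904
    = 120.110 + 21.168 + 79.904 = 221.182

221.18 g/mol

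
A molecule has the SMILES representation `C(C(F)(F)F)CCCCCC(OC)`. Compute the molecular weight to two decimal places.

Atom tally by fragment:
  F3CCH2 → C:2 H:2 F:3
  CH2 → C:1 H:2
  CH2 → C:1 H:2
  CH2 → C:1 H:2
  CH2 → C:1 H:2
  CH2 → C:1 H:2
  CH2OCH3 → C:2 H:5 O:1
Element totals:
  C: 9
  H: 17
  F: 3
  O: 1
Molecular formula: C9H17F3O.
  M = 9(12.011) + 17(1.008) + 3(18.998) + 15.999
    = 108.099 + 17.136 + 56.994 + 15.999 = 198.228

198.23 g/mol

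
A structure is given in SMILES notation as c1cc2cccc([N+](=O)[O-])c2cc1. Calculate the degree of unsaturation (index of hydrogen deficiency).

8

Atom tally by fragment:
  naphthalene ring system core → C:10 H:8
  (− 1 ring H displaced by substituents)
  + NO2 → N:1 O:2
Element totals:
  C: 10
  H: 7
  N: 1
  O: 2
Molecular formula: C10H7NO2.
DoU = (2C + 2 + N − H − X) / 2 = (2·10 + 2 + 1 − 7 − 0) / 2 = 8.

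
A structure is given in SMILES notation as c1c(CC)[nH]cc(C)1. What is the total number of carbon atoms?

Atom tally by fragment:
  pyrrole ring core → C:4 H:5 N:1
  (− 2 ring H displaced by substituents)
  + C2H5 → C:2 H:5
  + CH3 → C:1 H:3
Element totals:
  C: 7
  H: 11
  N: 1

7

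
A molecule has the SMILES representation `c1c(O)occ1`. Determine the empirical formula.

Atom tally by fragment:
  furan ring core → C:4 H:4 O:1
  (− 1 ring H displaced by substituents)
  + OH → O:1 H:1
Element totals:
  C: 4
  H: 4
  O: 2
Molecular formula: C4H4O2.
gcd of subscripts = 2; dividing each by 2:
  C: 4/2 = 2
  H: 4/2 = 2
  O: 2/2 = 1

C2H2O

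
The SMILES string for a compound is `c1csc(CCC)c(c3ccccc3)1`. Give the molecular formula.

Atom tally by fragment:
  thiophene ring core → C:4 H:4 S:1
  (− 2 ring H displaced by substituents)
  + CH2CH2CH3 → C:3 H:7
  + C6H5 → C:6 H:5
Element totals:
  C: 13
  H: 14
  S: 1

C13H14S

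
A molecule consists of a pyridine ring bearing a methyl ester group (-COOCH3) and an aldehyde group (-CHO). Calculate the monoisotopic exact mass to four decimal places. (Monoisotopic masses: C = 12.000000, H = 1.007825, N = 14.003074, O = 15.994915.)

Atom tally by fragment:
  pyridine ring core → C:5 H:5 N:1
  (− 2 ring H displaced by substituents)
  + COOCH3 → C:2 H:3 O:2
  + CHO → C:1 H:1 O:1
Element totals:
  C: 8
  H: 7
  N: 1
  O: 3
Molecular formula: C8H7NO3.
  M = 8(12.0) + 7(1.007825) + 14.003074 + 3(15.994915)
    = 96.000000 + 7.054775 + 14.003074 + 47.984745 = 165.042594

165.0426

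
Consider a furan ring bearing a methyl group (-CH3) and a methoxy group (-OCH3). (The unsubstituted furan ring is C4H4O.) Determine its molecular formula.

Atom tally by fragment:
  furan ring core → C:4 H:4 O:1
  (− 2 ring H displaced by substituents)
  + CH3 → C:1 H:3
  + OCH3 → C:1 H:3 O:1
Element totals:
  C: 6
  H: 8
  O: 2

C6H8O2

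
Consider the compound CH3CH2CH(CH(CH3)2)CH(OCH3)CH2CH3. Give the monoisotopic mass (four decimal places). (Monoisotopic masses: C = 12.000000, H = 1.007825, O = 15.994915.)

158.1671

Element totals:
  C: 10
  H: 22
  O: 1
Molecular formula: C10H22O.
  M = 10(12.0) + 22(1.007825) + 15.994915
    = 120.000000 + 22.172150 + 15.994915 = 158.167065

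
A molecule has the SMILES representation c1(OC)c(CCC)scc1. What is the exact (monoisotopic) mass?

156.0609

Atom tally by fragment:
  thiophene ring core → C:4 H:4 S:1
  (− 2 ring H displaced by substituents)
  + OCH3 → C:1 H:3 O:1
  + CH2CH2CH3 → C:3 H:7
Element totals:
  C: 8
  H: 12
  O: 1
  S: 1
Molecular formula: C8H12OS.
  M = 8(12.0) + 12(1.007825) + 15.994915 + 31.972071
    = 96.000000 + 12.093900 + 15.994915 + 31.972071 = 156.060886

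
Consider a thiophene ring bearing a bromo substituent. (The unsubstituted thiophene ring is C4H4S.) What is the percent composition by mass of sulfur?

Atom tally by fragment:
  thiophene ring core → C:4 H:4 S:1
  (− 1 ring H displaced by substituents)
  + Br → Br:1
Element totals:
  C: 4
  H: 3
  Br: 1
  S: 1
Molecular formula: C4H3BrS.
Molar mass = 163.032 g/mol.
Mass from S: 1 × 32.06 = 32.060 g/mol.
%S = 32.060 / 163.032 × 100 = 19.66%.

19.66%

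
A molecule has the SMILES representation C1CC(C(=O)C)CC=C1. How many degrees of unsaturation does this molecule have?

Atom tally by fragment:
  cyclohexene ring core → C:6 H:10
  (− 1 ring H displaced by substituents)
  + COCH3 → C:2 H:3 O:1
Element totals:
  C: 8
  H: 12
  O: 1
Molecular formula: C8H12O.
DoU = (2C + 2 + N − H − X) / 2 = (2·8 + 2 + 0 − 12 − 0) / 2 = 3.

3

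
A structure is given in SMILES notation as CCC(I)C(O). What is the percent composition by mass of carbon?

Atom tally by fragment:
  CH3 → C:1 H:3
  CH2 → C:1 H:2
  CH(I) → C:1 H:1 I:1
  CH2OH → C:1 H:3 O:1
Element totals:
  C: 4
  H: 9
  I: 1
  O: 1
Molecular formula: C4H9IO.
Molar mass = 200.019 g/mol.
Mass from C: 4 × 12.011 = 48.044 g/mol.
%C = 48.044 / 200.019 × 100 = 24.02%.

24.02%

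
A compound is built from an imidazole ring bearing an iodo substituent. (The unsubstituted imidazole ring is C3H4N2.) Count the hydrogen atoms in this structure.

Atom tally by fragment:
  imidazole ring core → C:3 H:4 N:2
  (− 1 ring H displaced by substituents)
  + I → I:1
Element totals:
  C: 3
  H: 3
  I: 1
  N: 2

3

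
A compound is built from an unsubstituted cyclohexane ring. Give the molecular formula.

C6H12

Atom tally by fragment:
  cyclohexane ring core → C:6 H:12
Element totals:
  C: 6
  H: 12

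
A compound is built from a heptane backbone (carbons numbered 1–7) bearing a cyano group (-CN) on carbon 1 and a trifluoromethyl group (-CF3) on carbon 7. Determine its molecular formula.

Atom tally by fragment:
  NCCH2 → C:2 H:2 N:1
  CH2 → C:1 H:2
  CH2 → C:1 H:2
  CH2 → C:1 H:2
  CH2 → C:1 H:2
  CH2 → C:1 H:2
  CH2CF3 → C:2 H:2 F:3
Element totals:
  C: 9
  H: 14
  F: 3
  N: 1

C9H14F3N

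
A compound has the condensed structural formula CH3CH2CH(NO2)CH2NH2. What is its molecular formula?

C4H10N2O2

Atom tally by fragment:
  CH3 → C:1 H:3
  CH2 → C:1 H:2
  CH(NO2) → C:1 H:1 N:1 O:2
  CH2NH2 → C:1 H:4 N:1
Element totals:
  C: 4
  H: 10
  N: 2
  O: 2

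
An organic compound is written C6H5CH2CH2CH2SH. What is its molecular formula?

Atom tally by fragment:
  C6H5CH2 → C:7 H:7
  CH2 → C:1 H:2
  CH2SH → C:1 H:3 S:1
Element totals:
  C: 9
  H: 12
  S: 1

C9H12S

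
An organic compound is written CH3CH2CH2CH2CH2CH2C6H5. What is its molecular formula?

C12H18

Atom tally by fragment:
  CH3 → C:1 H:3
  CH2 → C:1 H:2
  CH2 → C:1 H:2
  CH2 → C:1 H:2
  CH2 → C:1 H:2
  CH2C6H5 → C:7 H:7
Element totals:
  C: 12
  H: 18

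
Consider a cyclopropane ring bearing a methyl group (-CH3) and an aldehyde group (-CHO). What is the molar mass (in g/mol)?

Atom tally by fragment:
  cyclopropane ring core → C:3 H:6
  (− 2 ring H displaced by substituents)
  + CH3 → C:1 H:3
  + CHO → C:1 H:1 O:1
Element totals:
  C: 5
  H: 8
  O: 1
Molecular formula: C5H8O.
  M = 5(12.011) + 8(1.008) + 15.999
    = 60.055 + 8.064 + 15.999 = 84.118

84.12 g/mol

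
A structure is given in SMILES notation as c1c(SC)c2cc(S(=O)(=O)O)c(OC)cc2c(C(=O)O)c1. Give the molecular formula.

C13H12O6S2

Atom tally by fragment:
  naphthalene ring system core → C:10 H:8
  (− 4 ring H displaced by substituents)
  + SCH3 → C:1 H:3 S:1
  + SO3H → S:1 O:3 H:1
  + OCH3 → C:1 H:3 O:1
  + COOH → C:1 H:1 O:2
Element totals:
  C: 13
  H: 12
  O: 6
  S: 2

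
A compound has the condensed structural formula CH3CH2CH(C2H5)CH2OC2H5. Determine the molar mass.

Element totals:
  C: 8
  H: 18
  O: 1
Molecular formula: C8H18O.
  M = 8(12.011) + 18(1.008) + 15.999
    = 96.088 + 18.144 + 15.999 = 130.231

130.23 g/mol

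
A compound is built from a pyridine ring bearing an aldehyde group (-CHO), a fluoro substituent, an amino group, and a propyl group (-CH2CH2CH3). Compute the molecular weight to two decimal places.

182.20 g/mol

Atom tally by fragment:
  pyridine ring core → C:5 H:5 N:1
  (− 4 ring H displaced by substituents)
  + CHO → C:1 H:1 O:1
  + F → F:1
  + NH2 → N:1 H:2
  + CH2CH2CH3 → C:3 H:7
Element totals:
  C: 9
  H: 11
  F: 1
  N: 2
  O: 1
Molecular formula: C9H11FN2O.
  M = 9(12.011) + 11(1.008) + 18.998 + 2(14.007) + 15.999
    = 108.099 + 11.088 + 18.998 + 28.014 + 15.999 = 182.198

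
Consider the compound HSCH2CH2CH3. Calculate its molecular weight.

Element totals:
  C: 3
  H: 8
  S: 1
Molecular formula: C3H8S.
  M = 3(12.011) + 8(1.008) + 32.06
    = 36.033 + 8.064 + 32.060 = 76.157

76.16 g/mol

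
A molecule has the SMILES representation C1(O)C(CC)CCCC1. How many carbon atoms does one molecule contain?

Atom tally by fragment:
  cyclohexane ring core → C:6 H:12
  (− 2 ring H displaced by substituents)
  + OH → O:1 H:1
  + C2H5 → C:2 H:5
Element totals:
  C: 8
  H: 16
  O: 1

8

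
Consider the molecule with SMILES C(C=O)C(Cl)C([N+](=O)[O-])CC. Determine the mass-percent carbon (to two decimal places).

Atom tally by fragment:
  OHCCH2 → C:2 H:3 O:1
  CH(Cl) → C:1 H:1 Cl:1
  CH(NO2) → C:1 H:1 N:1 O:2
  CH2 → C:1 H:2
  CH3 → C:1 H:3
Element totals:
  C: 6
  H: 10
  Cl: 1
  N: 1
  O: 3
Molecular formula: C6H10ClNO3.
Molar mass = 179.600 g/mol.
Mass from C: 6 × 12.011 = 72.066 g/mol.
%C = 72.066 / 179.600 × 100 = 40.13%.

40.13%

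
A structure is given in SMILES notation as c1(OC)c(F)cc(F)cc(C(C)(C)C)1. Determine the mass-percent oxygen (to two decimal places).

Atom tally by fragment:
  benzene ring core → C:6 H:6
  (− 4 ring H displaced by substituents)
  + OCH3 → C:1 H:3 O:1
  + F → F:1
  + F → F:1
  + C(CH3)3 → C:4 H:9
Element totals:
  C: 11
  H: 14
  F: 2
  O: 1
Molecular formula: C11H14F2O.
Molar mass = 200.228 g/mol.
Mass from O: 1 × 15.999 = 15.999 g/mol.
%O = 15.999 / 200.228 × 100 = 7.99%.

7.99%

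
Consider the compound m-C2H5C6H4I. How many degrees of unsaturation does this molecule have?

4

Element totals:
  C: 8
  H: 9
  I: 1
Molecular formula: C8H9I.
DoU = (2C + 2 + N − H − X) / 2 = (2·8 + 2 + 0 − 9 − 1) / 2 = 4.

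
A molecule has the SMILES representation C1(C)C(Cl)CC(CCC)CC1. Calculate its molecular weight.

174.71 g/mol

Atom tally by fragment:
  cyclohexane ring core → C:6 H:12
  (− 3 ring H displaced by substituents)
  + CH3 → C:1 H:3
  + Cl → Cl:1
  + CH2CH2CH3 → C:3 H:7
Element totals:
  C: 10
  H: 19
  Cl: 1
Molecular formula: C10H19Cl.
  M = 10(12.011) + 19(1.008) + 35.45
    = 120.110 + 19.152 + 35.450 = 174.712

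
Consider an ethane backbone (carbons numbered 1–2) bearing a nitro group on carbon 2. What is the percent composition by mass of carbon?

Atom tally by fragment:
  CH3 → C:1 H:3
  CH2NO2 → C:1 H:2 N:1 O:2
Element totals:
  C: 2
  H: 5
  N: 1
  O: 2
Molecular formula: C2H5NO2.
Molar mass = 75.067 g/mol.
Mass from C: 2 × 12.011 = 24.022 g/mol.
%C = 24.022 / 75.067 × 100 = 32.00%.

32.00%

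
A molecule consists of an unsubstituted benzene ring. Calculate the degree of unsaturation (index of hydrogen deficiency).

Atom tally by fragment:
  benzene ring core → C:6 H:6
Element totals:
  C: 6
  H: 6
Molecular formula: C6H6.
DoU = (2C + 2 + N − H − X) / 2 = (2·6 + 2 + 0 − 6 − 0) / 2 = 4.

4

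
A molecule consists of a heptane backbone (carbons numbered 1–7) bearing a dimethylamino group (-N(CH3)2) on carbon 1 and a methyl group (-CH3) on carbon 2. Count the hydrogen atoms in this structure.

23

Atom tally by fragment:
  (CH3)2NCH2 → C:3 H:8 N:1
  CH(CH3) → C:2 H:4
  CH2 → C:1 H:2
  CH2 → C:1 H:2
  CH2 → C:1 H:2
  CH2 → C:1 H:2
  CH3 → C:1 H:3
Element totals:
  C: 10
  H: 23
  N: 1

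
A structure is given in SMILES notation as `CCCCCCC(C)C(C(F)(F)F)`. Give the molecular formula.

Atom tally by fragment:
  CH3 → C:1 H:3
  CH2 → C:1 H:2
  CH2 → C:1 H:2
  CH2 → C:1 H:2
  CH2 → C:1 H:2
  CH2 → C:1 H:2
  CH(CH3) → C:2 H:4
  CH2CF3 → C:2 H:2 F:3
Element totals:
  C: 10
  H: 19
  F: 3

C10H19F3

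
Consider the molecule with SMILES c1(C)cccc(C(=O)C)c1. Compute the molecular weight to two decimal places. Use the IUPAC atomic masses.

Atom tally by fragment:
  benzene ring core → C:6 H:6
  (− 2 ring H displaced by substituents)
  + CH3 → C:1 H:3
  + COCH3 → C:2 H:3 O:1
Element totals:
  C: 9
  H: 10
  O: 1
Molecular formula: C9H10O.
  M = 9(12.011) + 10(1.008) + 15.999
    = 108.099 + 10.080 + 15.999 = 134.178

134.18 g/mol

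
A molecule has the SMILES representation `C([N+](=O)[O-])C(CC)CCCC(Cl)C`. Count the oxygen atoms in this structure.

Atom tally by fragment:
  O2NCH2 → C:1 H:2 N:1 O:2
  CH(C2H5) → C:3 H:6
  CH2 → C:1 H:2
  CH2 → C:1 H:2
  CH2 → C:1 H:2
  CH(Cl) → C:1 H:1 Cl:1
  CH3 → C:1 H:3
Element totals:
  C: 9
  H: 18
  Cl: 1
  N: 1
  O: 2

2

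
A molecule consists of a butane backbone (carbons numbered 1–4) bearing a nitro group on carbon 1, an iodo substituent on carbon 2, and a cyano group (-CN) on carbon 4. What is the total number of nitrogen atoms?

2

Atom tally by fragment:
  O2NCH2 → C:1 H:2 N:1 O:2
  CH(I) → C:1 H:1 I:1
  CH2 → C:1 H:2
  CH2CN → C:2 H:2 N:1
Element totals:
  C: 5
  H: 7
  I: 1
  N: 2
  O: 2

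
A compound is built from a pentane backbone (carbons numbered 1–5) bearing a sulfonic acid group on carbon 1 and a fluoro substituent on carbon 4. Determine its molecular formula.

C5H11FO3S

Atom tally by fragment:
  HO3SCH2 → C:1 H:3 S:1 O:3
  CH2 → C:1 H:2
  CH2 → C:1 H:2
  CH(F) → C:1 H:1 F:1
  CH3 → C:1 H:3
Element totals:
  C: 5
  H: 11
  F: 1
  O: 3
  S: 1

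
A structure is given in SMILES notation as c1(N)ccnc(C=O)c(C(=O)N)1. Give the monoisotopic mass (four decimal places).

Atom tally by fragment:
  pyridine ring core → C:5 H:5 N:1
  (− 3 ring H displaced by substituents)
  + NH2 → N:1 H:2
  + CHO → C:1 H:1 O:1
  + CONH2 → C:1 H:2 O:1 N:1
Element totals:
  C: 7
  H: 7
  N: 3
  O: 2
Molecular formula: C7H7N3O2.
  M = 7(12.0) + 7(1.007825) + 3(14.003074) + 2(15.994915)
    = 84.000000 + 7.054775 + 42.009222 + 31.989830 = 165.053827

165.0538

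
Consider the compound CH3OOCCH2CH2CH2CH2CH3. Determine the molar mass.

130.19 g/mol

Atom tally by fragment:
  CH3OOCCH2 → C:3 H:5 O:2
  CH2 → C:1 H:2
  CH2 → C:1 H:2
  CH2 → C:1 H:2
  CH3 → C:1 H:3
Element totals:
  C: 7
  H: 14
  O: 2
Molecular formula: C7H14O2.
  M = 7(12.011) + 14(1.008) + 2(15.999)
    = 84.077 + 14.112 + 31.998 = 130.187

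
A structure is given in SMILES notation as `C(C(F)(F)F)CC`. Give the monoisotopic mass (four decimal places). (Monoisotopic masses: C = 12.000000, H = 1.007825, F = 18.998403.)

Atom tally by fragment:
  F3CCH2 → C:2 H:2 F:3
  CH2 → C:1 H:2
  CH3 → C:1 H:3
Element totals:
  C: 4
  H: 7
  F: 3
Molecular formula: C4H7F3.
  M = 4(12.0) + 7(1.007825) + 3(18.998403)
    = 48.000000 + 7.054775 + 56.995209 = 112.049984

112.0500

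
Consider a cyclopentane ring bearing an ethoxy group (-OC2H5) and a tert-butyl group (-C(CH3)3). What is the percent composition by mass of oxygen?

9.39%

Atom tally by fragment:
  cyclopentane ring core → C:5 H:10
  (− 2 ring H displaced by substituents)
  + OC2H5 → C:2 H:5 O:1
  + C(CH3)3 → C:4 H:9
Element totals:
  C: 11
  H: 22
  O: 1
Molecular formula: C11H22O.
Molar mass = 170.296 g/mol.
Mass from O: 1 × 15.999 = 15.999 g/mol.
%O = 15.999 / 170.296 × 100 = 9.39%.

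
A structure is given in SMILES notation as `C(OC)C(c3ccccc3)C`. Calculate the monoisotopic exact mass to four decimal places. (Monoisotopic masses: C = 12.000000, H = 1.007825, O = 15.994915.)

Atom tally by fragment:
  CH3OCH2 → C:2 H:5 O:1
  CH(C6H5) → C:7 H:6
  CH3 → C:1 H:3
Element totals:
  C: 10
  H: 14
  O: 1
Molecular formula: C10H14O.
  M = 10(12.0) + 14(1.007825) + 15.994915
    = 120.000000 + 14.109550 + 15.994915 = 150.104465

150.1045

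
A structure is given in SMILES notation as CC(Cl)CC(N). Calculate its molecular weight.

Atom tally by fragment:
  CH3 → C:1 H:3
  CH(Cl) → C:1 H:1 Cl:1
  CH2 → C:1 H:2
  CH2NH2 → C:1 H:4 N:1
Element totals:
  C: 4
  H: 10
  Cl: 1
  N: 1
Molecular formula: C4H10ClN.
  M = 4(12.011) + 10(1.008) + 35.45 + 14.007
    = 48.044 + 10.080 + 35.450 + 14.007 = 107.581

107.58 g/mol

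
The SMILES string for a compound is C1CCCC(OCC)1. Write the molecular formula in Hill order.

Atom tally by fragment:
  cyclopentane ring core → C:5 H:10
  (− 1 ring H displaced by substituents)
  + OC2H5 → C:2 H:5 O:1
Element totals:
  C: 7
  H: 14
  O: 1

C7H14O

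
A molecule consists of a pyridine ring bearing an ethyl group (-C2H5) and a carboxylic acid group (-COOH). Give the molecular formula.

C8H9NO2

Atom tally by fragment:
  pyridine ring core → C:5 H:5 N:1
  (− 2 ring H displaced by substituents)
  + C2H5 → C:2 H:5
  + COOH → C:1 H:1 O:2
Element totals:
  C: 8
  H: 9
  N: 1
  O: 2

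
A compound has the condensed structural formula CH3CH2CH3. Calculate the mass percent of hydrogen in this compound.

Element totals:
  C: 3
  H: 8
Molecular formula: C3H8.
Molar mass = 44.097 g/mol.
Mass from H: 8 × 1.008 = 8.064 g/mol.
%H = 8.064 / 44.097 × 100 = 18.29%.

18.29%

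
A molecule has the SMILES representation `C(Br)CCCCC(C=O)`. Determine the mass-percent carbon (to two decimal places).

43.54%

Atom tally by fragment:
  BrCH2 → C:1 H:2 Br:1
  CH2 → C:1 H:2
  CH2 → C:1 H:2
  CH2 → C:1 H:2
  CH2 → C:1 H:2
  CH2CHO → C:2 H:3 O:1
Element totals:
  C: 7
  H: 13
  Br: 1
  O: 1
Molecular formula: C7H13BrO.
Molar mass = 193.084 g/mol.
Mass from C: 7 × 12.011 = 84.077 g/mol.
%C = 84.077 / 193.084 × 100 = 43.54%.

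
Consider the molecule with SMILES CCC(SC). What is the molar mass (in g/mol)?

Atom tally by fragment:
  CH3 → C:1 H:3
  CH2 → C:1 H:2
  CH2SCH3 → C:2 H:5 S:1
Element totals:
  C: 4
  H: 10
  S: 1
Molecular formula: C4H10S.
  M = 4(12.011) + 10(1.008) + 32.06
    = 48.044 + 10.080 + 32.060 = 90.184

90.18 g/mol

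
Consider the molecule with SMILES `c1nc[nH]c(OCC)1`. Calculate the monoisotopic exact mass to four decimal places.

112.0637

Atom tally by fragment:
  imidazole ring core → C:3 H:4 N:2
  (− 1 ring H displaced by substituents)
  + OC2H5 → C:2 H:5 O:1
Element totals:
  C: 5
  H: 8
  N: 2
  O: 1
Molecular formula: C5H8N2O.
  M = 5(12.0) + 8(1.007825) + 2(14.003074) + 15.994915
    = 60.000000 + 8.062600 + 28.006148 + 15.994915 = 112.063663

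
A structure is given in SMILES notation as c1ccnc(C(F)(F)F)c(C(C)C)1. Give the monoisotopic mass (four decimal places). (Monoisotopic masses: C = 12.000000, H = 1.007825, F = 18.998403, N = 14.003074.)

189.0765

Atom tally by fragment:
  pyridine ring core → C:5 H:5 N:1
  (− 2 ring H displaced by substituents)
  + CF3 → C:1 F:3
  + CH(CH3)2 → C:3 H:7
Element totals:
  C: 9
  H: 10
  F: 3
  N: 1
Molecular formula: C9H10F3N.
  M = 9(12.0) + 10(1.007825) + 3(18.998403) + 14.003074
    = 108.000000 + 10.078250 + 56.995209 + 14.003074 = 189.076533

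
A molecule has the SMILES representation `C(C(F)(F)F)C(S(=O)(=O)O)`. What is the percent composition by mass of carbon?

20.23%

Atom tally by fragment:
  F3CCH2 → C:2 H:2 F:3
  CH2SO3H → C:1 H:3 S:1 O:3
Element totals:
  C: 3
  H: 5
  F: 3
  O: 3
  S: 1
Molecular formula: C3H5F3O3S.
Molar mass = 178.124 g/mol.
Mass from C: 3 × 12.011 = 36.033 g/mol.
%C = 36.033 / 178.124 × 100 = 20.23%.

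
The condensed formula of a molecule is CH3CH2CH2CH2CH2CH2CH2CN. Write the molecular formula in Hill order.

Atom tally by fragment:
  CH3 → C:1 H:3
  CH2 → C:1 H:2
  CH2 → C:1 H:2
  CH2 → C:1 H:2
  CH2 → C:1 H:2
  CH2 → C:1 H:2
  CH2CN → C:2 H:2 N:1
Element totals:
  C: 8
  H: 15
  N: 1

C8H15N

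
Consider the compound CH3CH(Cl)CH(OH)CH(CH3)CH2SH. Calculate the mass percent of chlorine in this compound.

Atom tally by fragment:
  CH3 → C:1 H:3
  CH(Cl) → C:1 H:1 Cl:1
  CH(OH) → C:1 H:2 O:1
  CH(CH3) → C:2 H:4
  CH2SH → C:1 H:3 S:1
Element totals:
  C: 6
  H: 13
  Cl: 1
  O: 1
  S: 1
Molecular formula: C6H13ClOS.
Molar mass = 168.679 g/mol.
Mass from Cl: 1 × 35.45 = 35.450 g/mol.
%Cl = 35.450 / 168.679 × 100 = 21.02%.

21.02%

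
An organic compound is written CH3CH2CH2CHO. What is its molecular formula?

C4H8O

Element totals:
  C: 4
  H: 8
  O: 1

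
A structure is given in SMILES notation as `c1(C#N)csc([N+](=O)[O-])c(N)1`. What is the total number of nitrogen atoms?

3

Atom tally by fragment:
  thiophene ring core → C:4 H:4 S:1
  (− 3 ring H displaced by substituents)
  + CN → C:1 N:1
  + NO2 → N:1 O:2
  + NH2 → N:1 H:2
Element totals:
  C: 5
  H: 3
  N: 3
  O: 2
  S: 1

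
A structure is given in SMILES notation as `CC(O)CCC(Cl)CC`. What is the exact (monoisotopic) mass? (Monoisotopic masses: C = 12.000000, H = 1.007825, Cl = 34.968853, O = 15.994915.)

150.0811

Atom tally by fragment:
  CH3 → C:1 H:3
  CH(OH) → C:1 H:2 O:1
  CH2 → C:1 H:2
  CH2 → C:1 H:2
  CH(Cl) → C:1 H:1 Cl:1
  CH2 → C:1 H:2
  CH3 → C:1 H:3
Element totals:
  C: 7
  H: 15
  Cl: 1
  O: 1
Molecular formula: C7H15ClO.
  M = 7(12.0) + 15(1.007825) + 34.968853 + 15.994915
    = 84.000000 + 15.117375 + 34.968853 + 15.994915 = 150.081143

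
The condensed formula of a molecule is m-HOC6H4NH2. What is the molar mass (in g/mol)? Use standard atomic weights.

109.13 g/mol

Atom tally by fragment:
  benzene ring core → C:6 H:6
  (− 2 ring H displaced by substituents)
  + OH → O:1 H:1
  + NH2 → N:1 H:2
Element totals:
  C: 6
  H: 7
  N: 1
  O: 1
Molecular formula: C6H7NO.
  M = 6(12.011) + 7(1.008) + 14.007 + 15.999
    = 72.066 + 7.056 + 14.007 + 15.999 = 109.128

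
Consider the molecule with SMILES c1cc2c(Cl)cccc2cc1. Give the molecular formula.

C10H7Cl

Atom tally by fragment:
  naphthalene ring system core → C:10 H:8
  (− 1 ring H displaced by substituents)
  + Cl → Cl:1
Element totals:
  C: 10
  H: 7
  Cl: 1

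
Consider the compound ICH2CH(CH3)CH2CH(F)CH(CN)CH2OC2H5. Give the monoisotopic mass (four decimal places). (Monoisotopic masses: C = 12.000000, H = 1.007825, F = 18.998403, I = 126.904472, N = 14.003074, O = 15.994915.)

313.0339

Atom tally by fragment:
  ICH2 → C:1 H:2 I:1
  CH(CH3) → C:2 H:4
  CH2 → C:1 H:2
  CH(F) → C:1 H:1 F:1
  CH(CN) → C:2 H:1 N:1
  CH2OC2H5 → C:3 H:7 O:1
Element totals:
  C: 10
  H: 17
  F: 1
  I: 1
  N: 1
  O: 1
Molecular formula: C10H17FINO.
  M = 10(12.0) + 17(1.007825) + 18.998403 + 126.904472 + 14.003074 + 15.994915
    = 120.000000 + 17.133025 + 18.998403 + 126.904472 + 14.003074 + 15.994915 = 313.033889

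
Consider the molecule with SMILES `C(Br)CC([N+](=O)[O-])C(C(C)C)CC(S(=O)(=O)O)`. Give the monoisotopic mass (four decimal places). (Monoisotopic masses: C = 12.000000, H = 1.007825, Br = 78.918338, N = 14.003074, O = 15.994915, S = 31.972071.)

Atom tally by fragment:
  BrCH2 → C:1 H:2 Br:1
  CH2 → C:1 H:2
  CH(NO2) → C:1 H:1 N:1 O:2
  CH(CH(CH3)2) → C:4 H:8
  CH2 → C:1 H:2
  CH2SO3H → C:1 H:3 S:1 O:3
Element totals:
  C: 9
  H: 18
  Br: 1
  N: 1
  O: 5
  S: 1
Molecular formula: C9H18BrNO5S.
  M = 9(12.0) + 18(1.007825) + 78.918338 + 14.003074 + 5(15.994915) + 31.972071
    = 108.000000 + 18.140850 + 78.918338 + 14.003074 + 79.974575 + 31.972071 = 331.008908

331.0089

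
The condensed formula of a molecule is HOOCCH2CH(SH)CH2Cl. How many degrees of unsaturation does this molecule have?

1

Atom tally by fragment:
  HOOCCH2 → C:2 H:3 O:2
  CH(SH) → C:1 H:2 S:1
  CH2Cl → C:1 H:2 Cl:1
Element totals:
  C: 4
  H: 7
  Cl: 1
  O: 2
  S: 1
Molecular formula: C4H7ClO2S.
DoU = (2C + 2 + N − H − X) / 2 = (2·4 + 2 + 0 − 7 − 1) / 2 = 1.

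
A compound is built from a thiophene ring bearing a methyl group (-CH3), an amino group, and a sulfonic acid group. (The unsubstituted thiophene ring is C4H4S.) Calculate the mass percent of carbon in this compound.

31.08%

Atom tally by fragment:
  thiophene ring core → C:4 H:4 S:1
  (− 3 ring H displaced by substituents)
  + CH3 → C:1 H:3
  + NH2 → N:1 H:2
  + SO3H → S:1 O:3 H:1
Element totals:
  C: 5
  H: 7
  N: 1
  O: 3
  S: 2
Molecular formula: C5H7NO3S2.
Molar mass = 193.235 g/mol.
Mass from C: 5 × 12.011 = 60.055 g/mol.
%C = 60.055 / 193.235 × 100 = 31.08%.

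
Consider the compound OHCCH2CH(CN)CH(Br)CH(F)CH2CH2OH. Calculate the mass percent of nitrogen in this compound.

Element totals:
  C: 8
  H: 11
  Br: 1
  F: 1
  N: 1
  O: 2
Molecular formula: C8H11BrFNO2.
Molar mass = 252.083 g/mol.
Mass from N: 1 × 14.007 = 14.007 g/mol.
%N = 14.007 / 252.083 × 100 = 5.56%.

5.56%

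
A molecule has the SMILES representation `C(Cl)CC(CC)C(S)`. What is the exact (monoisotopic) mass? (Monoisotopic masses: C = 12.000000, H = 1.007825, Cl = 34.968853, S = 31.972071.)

152.0426

Atom tally by fragment:
  ClCH2 → C:1 H:2 Cl:1
  CH2 → C:1 H:2
  CH(C2H5) → C:3 H:6
  CH2SH → C:1 H:3 S:1
Element totals:
  C: 6
  H: 13
  Cl: 1
  S: 1
Molecular formula: C6H13ClS.
  M = 6(12.0) + 13(1.007825) + 34.968853 + 31.972071
    = 72.000000 + 13.101725 + 34.968853 + 31.972071 = 152.042649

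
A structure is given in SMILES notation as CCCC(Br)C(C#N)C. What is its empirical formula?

C7H12BrN

Atom tally by fragment:
  CH3 → C:1 H:3
  CH2 → C:1 H:2
  CH2 → C:1 H:2
  CH(Br) → C:1 H:1 Br:1
  CH(CN) → C:2 H:1 N:1
  CH3 → C:1 H:3
Element totals:
  C: 7
  H: 12
  Br: 1
  N: 1
Molecular formula: C7H12BrN.
gcd of subscripts (1, 7, 12, 1) = 1, so the empirical formula equals the molecular formula.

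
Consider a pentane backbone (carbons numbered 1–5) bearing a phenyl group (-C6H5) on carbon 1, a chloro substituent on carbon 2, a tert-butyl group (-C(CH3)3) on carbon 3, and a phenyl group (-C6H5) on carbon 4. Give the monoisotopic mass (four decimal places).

314.1801

Atom tally by fragment:
  C6H5CH2 → C:7 H:7
  CH(Cl) → C:1 H:1 Cl:1
  CH(C(CH3)3) → C:5 H:10
  CH(C6H5) → C:7 H:6
  CH3 → C:1 H:3
Element totals:
  C: 21
  H: 27
  Cl: 1
Molecular formula: C21H27Cl.
  M = 21(12.0) + 27(1.007825) + 34.968853
    = 252.000000 + 27.211275 + 34.968853 = 314.180128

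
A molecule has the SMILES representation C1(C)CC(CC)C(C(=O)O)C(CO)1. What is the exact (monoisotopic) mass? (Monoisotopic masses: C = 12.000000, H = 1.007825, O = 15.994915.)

186.1256

Atom tally by fragment:
  cyclopentane ring core → C:5 H:10
  (− 4 ring H displaced by substituents)
  + CH3 → C:1 H:3
  + C2H5 → C:2 H:5
  + COOH → C:1 H:1 O:2
  + CH2OH → C:1 H:3 O:1
Element totals:
  C: 10
  H: 18
  O: 3
Molecular formula: C10H18O3.
  M = 10(12.0) + 18(1.007825) + 3(15.994915)
    = 120.000000 + 18.140850 + 47.984745 = 186.125595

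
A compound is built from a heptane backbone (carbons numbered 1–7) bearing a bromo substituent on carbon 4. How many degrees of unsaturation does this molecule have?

0

Atom tally by fragment:
  CH3 → C:1 H:3
  CH2 → C:1 H:2
  CH2 → C:1 H:2
  CH(Br) → C:1 H:1 Br:1
  CH2 → C:1 H:2
  CH2 → C:1 H:2
  CH3 → C:1 H:3
Element totals:
  C: 7
  H: 15
  Br: 1
Molecular formula: C7H15Br.
DoU = (2C + 2 + N − H − X) / 2 = (2·7 + 2 + 0 − 15 − 1) / 2 = 0.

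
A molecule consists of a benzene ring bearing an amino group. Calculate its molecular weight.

Atom tally by fragment:
  benzene ring core → C:6 H:6
  (− 1 ring H displaced by substituents)
  + NH2 → N:1 H:2
Element totals:
  C: 6
  H: 7
  N: 1
Molecular formula: C6H7N.
  M = 6(12.011) + 7(1.008) + 14.007
    = 72.066 + 7.056 + 14.007 = 93.129

93.13 g/mol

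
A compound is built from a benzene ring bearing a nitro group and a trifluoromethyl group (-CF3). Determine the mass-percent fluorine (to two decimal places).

29.82%

Atom tally by fragment:
  benzene ring core → C:6 H:6
  (− 2 ring H displaced by substituents)
  + NO2 → N:1 O:2
  + CF3 → C:1 F:3
Element totals:
  C: 7
  H: 4
  F: 3
  N: 1
  O: 2
Molecular formula: C7H4F3NO2.
Molar mass = 191.108 g/mol.
Mass from F: 3 × 18.998 = 56.994 g/mol.
%F = 56.994 / 191.108 × 100 = 29.82%.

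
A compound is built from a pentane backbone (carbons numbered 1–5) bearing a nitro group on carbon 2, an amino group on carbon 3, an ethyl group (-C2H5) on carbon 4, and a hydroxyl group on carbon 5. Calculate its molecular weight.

176.22 g/mol

Atom tally by fragment:
  CH3 → C:1 H:3
  CH(NO2) → C:1 H:1 N:1 O:2
  CH(NH2) → C:1 H:3 N:1
  CH(C2H5) → C:3 H:6
  CH2OH → C:1 H:3 O:1
Element totals:
  C: 7
  H: 16
  N: 2
  O: 3
Molecular formula: C7H16N2O3.
  M = 7(12.011) + 16(1.008) + 2(14.007) + 3(15.999)
    = 84.077 + 16.128 + 28.014 + 47.997 = 176.216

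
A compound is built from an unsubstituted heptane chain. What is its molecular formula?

Atom tally by fragment:
  CH3 → C:1 H:3
  CH2 → C:1 H:2
  CH2 → C:1 H:2
  CH2 → C:1 H:2
  CH2 → C:1 H:2
  CH2 → C:1 H:2
  CH3 → C:1 H:3
Element totals:
  C: 7
  H: 16

C7H16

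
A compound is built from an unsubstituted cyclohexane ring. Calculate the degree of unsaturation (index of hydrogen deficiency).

1

Atom tally by fragment:
  cyclohexane ring core → C:6 H:12
Element totals:
  C: 6
  H: 12
Molecular formula: C6H12.
DoU = (2C + 2 + N − H − X) / 2 = (2·6 + 2 + 0 − 12 − 0) / 2 = 1.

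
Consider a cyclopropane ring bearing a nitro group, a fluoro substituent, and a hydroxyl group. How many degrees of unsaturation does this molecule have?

Atom tally by fragment:
  cyclopropane ring core → C:3 H:6
  (− 3 ring H displaced by substituents)
  + NO2 → N:1 O:2
  + F → F:1
  + OH → O:1 H:1
Element totals:
  C: 3
  H: 4
  F: 1
  N: 1
  O: 3
Molecular formula: C3H4FNO3.
DoU = (2C + 2 + N − H − X) / 2 = (2·3 + 2 + 1 − 4 − 1) / 2 = 2.

2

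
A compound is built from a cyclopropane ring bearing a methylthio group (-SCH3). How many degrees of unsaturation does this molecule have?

1

Atom tally by fragment:
  cyclopropane ring core → C:3 H:6
  (− 1 ring H displaced by substituents)
  + SCH3 → C:1 H:3 S:1
Element totals:
  C: 4
  H: 8
  S: 1
Molecular formula: C4H8S.
DoU = (2C + 2 + N − H − X) / 2 = (2·4 + 2 + 0 − 8 − 0) / 2 = 1.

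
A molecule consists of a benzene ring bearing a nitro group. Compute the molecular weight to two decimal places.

Atom tally by fragment:
  benzene ring core → C:6 H:6
  (− 1 ring H displaced by substituents)
  + NO2 → N:1 O:2
Element totals:
  C: 6
  H: 5
  N: 1
  O: 2
Molecular formula: C6H5NO2.
  M = 6(12.011) + 5(1.008) + 14.007 + 2(15.999)
    = 72.066 + 5.040 + 14.007 + 31.998 = 123.111

123.11 g/mol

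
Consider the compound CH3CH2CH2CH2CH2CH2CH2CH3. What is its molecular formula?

Element totals:
  C: 8
  H: 18

C8H18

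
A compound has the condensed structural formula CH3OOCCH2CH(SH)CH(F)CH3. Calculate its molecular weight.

166.21 g/mol

Atom tally by fragment:
  CH3OOCCH2 → C:3 H:5 O:2
  CH(SH) → C:1 H:2 S:1
  CH(F) → C:1 H:1 F:1
  CH3 → C:1 H:3
Element totals:
  C: 6
  H: 11
  F: 1
  O: 2
  S: 1
Molecular formula: C6H11FO2S.
  M = 6(12.011) + 11(1.008) + 18.998 + 2(15.999) + 32.06
    = 72.066 + 11.088 + 18.998 + 31.998 + 32.060 = 166.210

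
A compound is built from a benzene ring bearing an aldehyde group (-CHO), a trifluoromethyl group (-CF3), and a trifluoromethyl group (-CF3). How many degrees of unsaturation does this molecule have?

Atom tally by fragment:
  benzene ring core → C:6 H:6
  (− 3 ring H displaced by substituents)
  + CHO → C:1 H:1 O:1
  + CF3 → C:1 F:3
  + CF3 → C:1 F:3
Element totals:
  C: 9
  H: 4
  F: 6
  O: 1
Molecular formula: C9H4F6O.
DoU = (2C + 2 + N − H − X) / 2 = (2·9 + 2 + 0 − 4 − 6) / 2 = 5.

5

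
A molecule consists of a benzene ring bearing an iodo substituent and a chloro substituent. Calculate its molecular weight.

238.45 g/mol

Atom tally by fragment:
  benzene ring core → C:6 H:6
  (− 2 ring H displaced by substituents)
  + I → I:1
  + Cl → Cl:1
Element totals:
  C: 6
  H: 4
  Cl: 1
  I: 1
Molecular formula: C6H4ClI.
  M = 6(12.011) + 4(1.008) + 35.45 + 126.904
    = 72.066 + 4.032 + 35.450 + 126.904 = 238.452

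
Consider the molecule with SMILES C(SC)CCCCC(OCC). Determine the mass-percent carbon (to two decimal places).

61.31%

Atom tally by fragment:
  CH3SCH2 → C:2 H:5 S:1
  CH2 → C:1 H:2
  CH2 → C:1 H:2
  CH2 → C:1 H:2
  CH2 → C:1 H:2
  CH2OC2H5 → C:3 H:7 O:1
Element totals:
  C: 9
  H: 20
  O: 1
  S: 1
Molecular formula: C9H20OS.
Molar mass = 176.318 g/mol.
Mass from C: 9 × 12.011 = 108.099 g/mol.
%C = 108.099 / 176.318 × 100 = 61.31%.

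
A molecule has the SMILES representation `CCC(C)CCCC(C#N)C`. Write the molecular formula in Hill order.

C10H19N

Atom tally by fragment:
  CH3 → C:1 H:3
  CH2 → C:1 H:2
  CH(CH3) → C:2 H:4
  CH2 → C:1 H:2
  CH2 → C:1 H:2
  CH2 → C:1 H:2
  CH(CN) → C:2 H:1 N:1
  CH3 → C:1 H:3
Element totals:
  C: 10
  H: 19
  N: 1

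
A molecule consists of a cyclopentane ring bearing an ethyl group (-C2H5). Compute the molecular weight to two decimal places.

98.19 g/mol

Atom tally by fragment:
  cyclopentane ring core → C:5 H:10
  (− 1 ring H displaced by substituents)
  + C2H5 → C:2 H:5
Element totals:
  C: 7
  H: 14
Molecular formula: C7H14.
  M = 7(12.011) + 14(1.008)
    = 84.077 + 14.112 = 98.189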